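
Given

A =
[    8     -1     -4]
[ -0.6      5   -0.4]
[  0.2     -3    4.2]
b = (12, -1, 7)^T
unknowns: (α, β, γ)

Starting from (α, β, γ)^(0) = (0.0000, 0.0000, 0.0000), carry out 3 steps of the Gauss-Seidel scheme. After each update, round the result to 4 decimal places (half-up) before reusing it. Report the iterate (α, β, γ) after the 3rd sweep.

Iteration 1:
  α = (12 - (-1)·0.0000 - (-4)·0.0000) / (8) = 1.5000
  β = (-1 - (-0.6)·1.5000 - (-0.4)·0.0000) / (5) = -0.0200
  γ = (7 - (0.2)·1.5000 - (-3)·-0.0200) / (4.2) = 1.5810
Iteration 2:
  α = (12 - (-1)·-0.0200 - (-4)·1.5810) / (8) = 2.2880
  β = (-1 - (-0.6)·2.2880 - (-0.4)·1.5810) / (5) = 0.2010
  γ = (7 - (0.2)·2.2880 - (-3)·0.2010) / (4.2) = 1.7013
Iteration 3:
  α = (12 - (-1)·0.2010 - (-4)·1.7013) / (8) = 2.3758
  β = (-1 - (-0.6)·2.3758 - (-0.4)·1.7013) / (5) = 0.2212
  γ = (7 - (0.2)·2.3758 - (-3)·0.2212) / (4.2) = 1.7115

(2.3758, 0.2212, 1.7115)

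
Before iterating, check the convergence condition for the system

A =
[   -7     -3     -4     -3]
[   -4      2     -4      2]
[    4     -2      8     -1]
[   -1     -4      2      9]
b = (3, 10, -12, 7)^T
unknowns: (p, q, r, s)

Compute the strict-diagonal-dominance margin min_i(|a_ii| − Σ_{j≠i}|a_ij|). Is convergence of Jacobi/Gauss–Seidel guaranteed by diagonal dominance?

row 1: |-7| − (3+4+3) = -3
row 2: |2| − (4+4+2) = -8
row 3: |8| − (4+2+1) = 1
row 4: |9| − (1+4+2) = 2
minimum over rows = -8 → not strictly diagonally dominant

-8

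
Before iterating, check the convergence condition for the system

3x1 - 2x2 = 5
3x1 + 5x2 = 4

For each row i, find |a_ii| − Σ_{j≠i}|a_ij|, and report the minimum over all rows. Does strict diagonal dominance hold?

1

row 1: |3| − (2) = 1
row 2: |5| − (3) = 2
minimum over rows = 1 → strictly diagonally dominant (convergence guaranteed)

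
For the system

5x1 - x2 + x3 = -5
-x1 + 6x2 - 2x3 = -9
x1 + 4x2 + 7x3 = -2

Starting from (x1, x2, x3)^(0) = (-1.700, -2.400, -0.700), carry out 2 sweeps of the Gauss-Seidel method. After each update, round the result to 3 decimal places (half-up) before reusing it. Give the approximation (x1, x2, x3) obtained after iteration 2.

Iteration 1:
  x1 = (-5 - (-1)·-2.400 - (1)·-0.700) / (5) = -1.340
  x2 = (-9 - (-1)·-1.340 - (-2)·-0.700) / (6) = -1.957
  x3 = (-2 - (1)·-1.340 - (4)·-1.957) / (7) = 1.024
Iteration 2:
  x1 = (-5 - (-1)·-1.957 - (1)·1.024) / (5) = -1.596
  x2 = (-9 - (-1)·-1.596 - (-2)·1.024) / (6) = -1.425
  x3 = (-2 - (1)·-1.596 - (4)·-1.425) / (7) = 0.757

(-1.596, -1.425, 0.757)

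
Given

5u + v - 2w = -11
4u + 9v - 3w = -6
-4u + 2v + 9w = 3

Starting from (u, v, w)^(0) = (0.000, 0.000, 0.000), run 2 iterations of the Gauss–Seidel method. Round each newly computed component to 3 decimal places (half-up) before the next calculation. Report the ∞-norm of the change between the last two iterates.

0.348

Iteration 1:
  u = (-11 - (1)·0.000 - (-2)·0.000) / (5) = -2.200
  v = (-6 - (4)·-2.200 - (-3)·0.000) / (9) = 0.311
  w = (3 - (-4)·-2.200 - (2)·0.311) / (9) = -0.714
Iteration 2:
  u = (-11 - (1)·0.311 - (-2)·-0.714) / (5) = -2.548
  v = (-6 - (4)·-2.548 - (-3)·-0.714) / (9) = 0.228
  w = (3 - (-4)·-2.548 - (2)·0.228) / (9) = -0.850
Change: (-0.348, -0.083, -0.136) → max |·| = 0.348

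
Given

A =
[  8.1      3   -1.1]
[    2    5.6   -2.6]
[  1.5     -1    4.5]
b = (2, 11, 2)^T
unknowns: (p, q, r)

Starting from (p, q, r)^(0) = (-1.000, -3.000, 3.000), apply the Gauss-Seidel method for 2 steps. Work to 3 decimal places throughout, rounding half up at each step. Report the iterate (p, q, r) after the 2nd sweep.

Iteration 1:
  p = (2 - (3)·-3.000 - (-1.1)·3.000) / (8.1) = 1.765
  q = (11 - (2)·1.765 - (-2.6)·3.000) / (5.6) = 2.727
  r = (2 - (1.5)·1.765 - (-1)·2.727) / (4.5) = 0.462
Iteration 2:
  p = (2 - (3)·2.727 - (-1.1)·0.462) / (8.1) = -0.700
  q = (11 - (2)·-0.700 - (-2.6)·0.462) / (5.6) = 2.429
  r = (2 - (1.5)·-0.700 - (-1)·2.429) / (4.5) = 1.218

(-0.700, 2.429, 1.218)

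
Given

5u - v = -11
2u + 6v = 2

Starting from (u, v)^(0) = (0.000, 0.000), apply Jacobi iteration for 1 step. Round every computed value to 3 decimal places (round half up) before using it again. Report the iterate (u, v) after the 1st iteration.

Iteration 1:
  u = (-11 - (-1)·0.000) / (5) = -2.200
  v = (2 - (2)·0.000) / (6) = 0.333

(-2.200, 0.333)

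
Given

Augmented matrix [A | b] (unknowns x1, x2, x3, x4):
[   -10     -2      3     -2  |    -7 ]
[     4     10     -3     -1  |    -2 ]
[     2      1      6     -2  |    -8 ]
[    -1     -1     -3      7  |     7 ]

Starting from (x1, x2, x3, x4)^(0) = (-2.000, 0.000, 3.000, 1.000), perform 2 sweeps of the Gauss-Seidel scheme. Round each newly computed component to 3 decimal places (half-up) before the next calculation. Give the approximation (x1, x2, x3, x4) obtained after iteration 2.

(0.082, -0.626, -1.060, 0.468)

Iteration 1:
  x1 = (-7 - (-2)·0.000 - (3)·3.000 - (-2)·1.000) / (-10) = 1.400
  x2 = (-2 - (4)·1.400 - (-3)·3.000 - (-1)·1.000) / (10) = 0.240
  x3 = (-8 - (2)·1.400 - (1)·0.240 - (-2)·1.000) / (6) = -1.507
  x4 = (7 - (-1)·1.400 - (-1)·0.240 - (-3)·-1.507) / (7) = 0.588
Iteration 2:
  x1 = (-7 - (-2)·0.240 - (3)·-1.507 - (-2)·0.588) / (-10) = 0.082
  x2 = (-2 - (4)·0.082 - (-3)·-1.507 - (-1)·0.588) / (10) = -0.626
  x3 = (-8 - (2)·0.082 - (1)·-0.626 - (-2)·0.588) / (6) = -1.060
  x4 = (7 - (-1)·0.082 - (-1)·-0.626 - (-3)·-1.060) / (7) = 0.468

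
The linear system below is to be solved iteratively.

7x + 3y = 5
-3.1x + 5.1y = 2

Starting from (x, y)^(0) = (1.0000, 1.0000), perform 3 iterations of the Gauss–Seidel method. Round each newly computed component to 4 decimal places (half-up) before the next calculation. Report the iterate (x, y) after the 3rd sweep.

Iteration 1:
  x = (5 - (3)·1.0000) / (7) = 0.2857
  y = (2 - (-3.1)·0.2857) / (5.1) = 0.5658
Iteration 2:
  x = (5 - (3)·0.5658) / (7) = 0.4718
  y = (2 - (-3.1)·0.4718) / (5.1) = 0.6789
Iteration 3:
  x = (5 - (3)·0.6789) / (7) = 0.4233
  y = (2 - (-3.1)·0.4233) / (5.1) = 0.6495

(0.4233, 0.6495)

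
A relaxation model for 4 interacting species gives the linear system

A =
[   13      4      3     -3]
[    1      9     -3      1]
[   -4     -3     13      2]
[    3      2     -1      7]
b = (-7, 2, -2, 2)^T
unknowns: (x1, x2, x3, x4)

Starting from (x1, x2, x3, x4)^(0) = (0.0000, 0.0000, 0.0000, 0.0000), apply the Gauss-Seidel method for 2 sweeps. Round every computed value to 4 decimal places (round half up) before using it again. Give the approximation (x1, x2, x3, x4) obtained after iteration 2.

Iteration 1:
  x1 = (-7 - (4)·0.0000 - (3)·0.0000 - (-3)·0.0000) / (13) = -0.5385
  x2 = (2 - (1)·-0.5385 - (-3)·0.0000 - (1)·0.0000) / (9) = 0.2821
  x3 = (-2 - (-4)·-0.5385 - (-3)·0.2821 - (2)·0.0000) / (13) = -0.2544
  x4 = (2 - (3)·-0.5385 - (2)·0.2821 - (-1)·-0.2544) / (7) = 0.3996
Iteration 2:
  x1 = (-7 - (4)·0.2821 - (3)·-0.2544 - (-3)·0.3996) / (13) = -0.4743
  x2 = (2 - (1)·-0.4743 - (-3)·-0.2544 - (1)·0.3996) / (9) = 0.1457
  x3 = (-2 - (-4)·-0.4743 - (-3)·0.1457 - (2)·0.3996) / (13) = -0.3276
  x4 = (2 - (3)·-0.4743 - (2)·0.1457 - (-1)·-0.3276) / (7) = 0.4006

(-0.4743, 0.1457, -0.3276, 0.4006)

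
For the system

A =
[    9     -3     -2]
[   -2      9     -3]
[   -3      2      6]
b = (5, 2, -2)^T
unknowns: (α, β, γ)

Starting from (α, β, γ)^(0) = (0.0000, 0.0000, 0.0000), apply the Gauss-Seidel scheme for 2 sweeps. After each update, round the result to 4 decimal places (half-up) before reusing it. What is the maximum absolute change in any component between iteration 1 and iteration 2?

Iteration 1:
  α = (5 - (-3)·0.0000 - (-2)·0.0000) / (9) = 0.5556
  β = (2 - (-2)·0.5556 - (-3)·0.0000) / (9) = 0.3457
  γ = (-2 - (-3)·0.5556 - (2)·0.3457) / (6) = -0.1708
Iteration 2:
  α = (5 - (-3)·0.3457 - (-2)·-0.1708) / (9) = 0.6328
  β = (2 - (-2)·0.6328 - (-3)·-0.1708) / (9) = 0.3059
  γ = (-2 - (-3)·0.6328 - (2)·0.3059) / (6) = -0.1189
Change: (0.0772, -0.0398, 0.0519) → max |·| = 0.0772

0.0772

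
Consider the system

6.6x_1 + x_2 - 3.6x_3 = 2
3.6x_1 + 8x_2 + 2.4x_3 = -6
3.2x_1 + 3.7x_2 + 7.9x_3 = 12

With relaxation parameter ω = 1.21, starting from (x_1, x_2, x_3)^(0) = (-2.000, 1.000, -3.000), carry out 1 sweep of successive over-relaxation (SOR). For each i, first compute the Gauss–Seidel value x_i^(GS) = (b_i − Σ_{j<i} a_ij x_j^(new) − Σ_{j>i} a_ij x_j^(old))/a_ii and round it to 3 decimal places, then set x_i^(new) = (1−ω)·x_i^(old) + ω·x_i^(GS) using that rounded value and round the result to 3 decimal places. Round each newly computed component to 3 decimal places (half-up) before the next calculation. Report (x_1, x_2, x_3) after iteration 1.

(-1.377, 0.722, 2.734)

Iteration 1:
  x_1: GS value = (2 - (1)·1.000 - (-3.6)·-3.000) / (6.6) = -1.485;  x_1 ← (1−ω)·-2.000 + ω·-1.485 = -1.377
  x_2: GS value = (-6 - (3.6)·-1.377 - (2.4)·-3.000) / (8) = 0.770;  x_2 ← (1−ω)·1.000 + ω·0.770 = 0.722
  x_3: GS value = (12 - (3.2)·-1.377 - (3.7)·0.722) / (7.9) = 1.739;  x_3 ← (1−ω)·-3.000 + ω·1.739 = 2.734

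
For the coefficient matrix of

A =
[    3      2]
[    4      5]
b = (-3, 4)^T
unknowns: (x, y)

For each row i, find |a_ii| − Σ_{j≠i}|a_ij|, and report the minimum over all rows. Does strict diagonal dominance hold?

1

row 1: |3| − (2) = 1
row 2: |5| − (4) = 1
minimum over rows = 1 → strictly diagonally dominant (convergence guaranteed)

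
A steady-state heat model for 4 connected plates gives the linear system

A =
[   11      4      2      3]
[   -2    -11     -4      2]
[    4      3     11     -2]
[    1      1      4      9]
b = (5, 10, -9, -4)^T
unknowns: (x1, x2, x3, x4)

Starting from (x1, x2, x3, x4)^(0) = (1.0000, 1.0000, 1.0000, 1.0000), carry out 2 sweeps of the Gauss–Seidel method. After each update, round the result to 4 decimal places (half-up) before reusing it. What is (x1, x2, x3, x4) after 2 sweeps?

Iteration 1:
  x1 = (5 - (4)·1.0000 - (2)·1.0000 - (3)·1.0000) / (11) = -0.3636
  x2 = (10 - (-2)·-0.3636 - (-4)·1.0000 - (2)·1.0000) / (-11) = -1.0248
  x3 = (-9 - (4)·-0.3636 - (3)·-1.0248 - (-2)·1.0000) / (11) = -0.2247
  x4 = (-4 - (1)·-0.3636 - (1)·-1.0248 - (4)·-0.2247) / (9) = -0.1903
Iteration 2:
  x1 = (5 - (4)·-1.0248 - (2)·-0.2247 - (3)·-0.1903) / (11) = 0.9200
  x2 = (10 - (-2)·0.9200 - (-4)·-0.2247 - (2)·-0.1903) / (-11) = -1.0293
  x3 = (-9 - (4)·0.9200 - (3)·-1.0293 - (-2)·-0.1903) / (11) = -0.9066
  x4 = (-4 - (1)·0.9200 - (1)·-1.0293 - (4)·-0.9066) / (9) = -0.0294

(0.9200, -1.0293, -0.9066, -0.0294)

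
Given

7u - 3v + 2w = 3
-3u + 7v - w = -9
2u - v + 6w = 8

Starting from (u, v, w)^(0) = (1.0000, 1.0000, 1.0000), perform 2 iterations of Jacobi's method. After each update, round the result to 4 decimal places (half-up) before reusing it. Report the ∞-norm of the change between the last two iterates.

Iteration 1:
  u = (3 - (-3)·1.0000 - (2)·1.0000) / (7) = 0.5714
  v = (-9 - (-3)·1.0000 - (-1)·1.0000) / (7) = -0.7143
  w = (8 - (2)·1.0000 - (-1)·1.0000) / (6) = 1.1667
Iteration 2:
  u = (3 - (-3)·-0.7143 - (2)·1.1667) / (7) = -0.2109
  v = (-9 - (-3)·0.5714 - (-1)·1.1667) / (7) = -0.8742
  w = (8 - (2)·0.5714 - (-1)·-0.7143) / (6) = 1.0238
Change: (-0.7823, -0.1599, -0.1429) → max |·| = 0.7823

0.7823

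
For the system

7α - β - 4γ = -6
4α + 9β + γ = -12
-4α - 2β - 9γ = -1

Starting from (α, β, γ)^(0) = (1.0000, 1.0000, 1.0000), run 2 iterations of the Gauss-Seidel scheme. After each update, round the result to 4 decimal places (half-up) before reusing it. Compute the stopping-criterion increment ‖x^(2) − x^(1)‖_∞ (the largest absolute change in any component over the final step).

Iteration 1:
  α = (-6 - (-1)·1.0000 - (-4)·1.0000) / (7) = -0.1429
  β = (-12 - (4)·-0.1429 - (1)·1.0000) / (9) = -1.3809
  γ = (-1 - (-4)·-0.1429 - (-2)·-1.3809) / (-9) = 0.4815
Iteration 2:
  α = (-6 - (-1)·-1.3809 - (-4)·0.4815) / (7) = -0.7793
  β = (-12 - (4)·-0.7793 - (1)·0.4815) / (9) = -1.0405
  γ = (-1 - (-4)·-0.7793 - (-2)·-1.0405) / (-9) = 0.6887
Change: (-0.6364, 0.3404, 0.2072) → max |·| = 0.6364

0.6364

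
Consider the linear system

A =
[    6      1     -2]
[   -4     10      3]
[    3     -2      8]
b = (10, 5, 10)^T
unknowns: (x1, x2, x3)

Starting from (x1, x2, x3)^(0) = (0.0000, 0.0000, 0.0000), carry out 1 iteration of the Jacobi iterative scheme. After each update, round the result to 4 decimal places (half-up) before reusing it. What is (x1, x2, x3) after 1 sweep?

(1.6667, 0.5000, 1.2500)

Iteration 1:
  x1 = (10 - (1)·0.0000 - (-2)·0.0000) / (6) = 1.6667
  x2 = (5 - (-4)·0.0000 - (3)·0.0000) / (10) = 0.5000
  x3 = (10 - (3)·0.0000 - (-2)·0.0000) / (8) = 1.2500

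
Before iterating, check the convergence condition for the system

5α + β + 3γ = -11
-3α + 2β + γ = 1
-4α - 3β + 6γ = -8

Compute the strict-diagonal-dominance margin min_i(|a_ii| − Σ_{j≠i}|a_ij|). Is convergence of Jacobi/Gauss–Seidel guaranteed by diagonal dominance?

-2

row 1: |5| − (1+3) = 1
row 2: |2| − (3+1) = -2
row 3: |6| − (4+3) = -1
minimum over rows = -2 → not strictly diagonally dominant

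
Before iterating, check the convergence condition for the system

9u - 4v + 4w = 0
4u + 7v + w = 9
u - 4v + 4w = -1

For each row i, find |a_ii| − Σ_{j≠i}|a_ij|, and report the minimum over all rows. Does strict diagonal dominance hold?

row 1: |9| − (4+4) = 1
row 2: |7| − (4+1) = 2
row 3: |4| − (1+4) = -1
minimum over rows = -1 → not strictly diagonally dominant

-1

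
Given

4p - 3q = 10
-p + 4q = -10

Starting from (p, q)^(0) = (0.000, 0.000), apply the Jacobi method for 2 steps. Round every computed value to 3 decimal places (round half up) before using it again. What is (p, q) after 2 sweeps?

Iteration 1:
  p = (10 - (-3)·0.000) / (4) = 2.500
  q = (-10 - (-1)·0.000) / (4) = -2.500
Iteration 2:
  p = (10 - (-3)·-2.500) / (4) = 0.625
  q = (-10 - (-1)·2.500) / (4) = -1.875

(0.625, -1.875)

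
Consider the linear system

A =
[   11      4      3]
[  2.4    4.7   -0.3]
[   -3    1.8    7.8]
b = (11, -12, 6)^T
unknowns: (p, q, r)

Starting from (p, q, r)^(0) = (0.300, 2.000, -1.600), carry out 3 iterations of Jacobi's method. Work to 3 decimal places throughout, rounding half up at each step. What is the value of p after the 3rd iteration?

1.589

Iteration 1:
  p = (11 - (4)·2.000 - (3)·-1.600) / (11) = 0.709
  q = (-12 - (2.4)·0.300 - (-0.3)·-1.600) / (4.7) = -2.809
  r = (6 - (-3)·0.300 - (1.8)·2.000) / (7.8) = 0.423
Iteration 2:
  p = (11 - (4)·-2.809 - (3)·0.423) / (11) = 1.906
  q = (-12 - (2.4)·0.709 - (-0.3)·0.423) / (4.7) = -2.888
  r = (6 - (-3)·0.709 - (1.8)·-2.809) / (7.8) = 1.690
Iteration 3:
  p = (11 - (4)·-2.888 - (3)·1.690) / (11) = 1.589
  q = (-12 - (2.4)·1.906 - (-0.3)·1.690) / (4.7) = -3.419
  r = (6 - (-3)·1.906 - (1.8)·-2.888) / (7.8) = 2.169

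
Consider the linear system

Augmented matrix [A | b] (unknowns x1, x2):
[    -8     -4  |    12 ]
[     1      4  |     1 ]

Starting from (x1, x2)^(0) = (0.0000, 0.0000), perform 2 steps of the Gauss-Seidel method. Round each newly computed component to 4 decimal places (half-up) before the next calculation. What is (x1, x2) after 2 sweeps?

Iteration 1:
  x1 = (12 - (-4)·0.0000) / (-8) = -1.5000
  x2 = (1 - (1)·-1.5000) / (4) = 0.6250
Iteration 2:
  x1 = (12 - (-4)·0.6250) / (-8) = -1.8125
  x2 = (1 - (1)·-1.8125) / (4) = 0.7031

(-1.8125, 0.7031)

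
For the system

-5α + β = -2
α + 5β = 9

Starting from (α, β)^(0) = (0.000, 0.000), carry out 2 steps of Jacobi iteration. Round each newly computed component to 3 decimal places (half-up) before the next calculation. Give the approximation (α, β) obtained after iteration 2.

Iteration 1:
  α = (-2 - (1)·0.000) / (-5) = 0.400
  β = (9 - (1)·0.000) / (5) = 1.800
Iteration 2:
  α = (-2 - (1)·1.800) / (-5) = 0.760
  β = (9 - (1)·0.400) / (5) = 1.720

(0.760, 1.720)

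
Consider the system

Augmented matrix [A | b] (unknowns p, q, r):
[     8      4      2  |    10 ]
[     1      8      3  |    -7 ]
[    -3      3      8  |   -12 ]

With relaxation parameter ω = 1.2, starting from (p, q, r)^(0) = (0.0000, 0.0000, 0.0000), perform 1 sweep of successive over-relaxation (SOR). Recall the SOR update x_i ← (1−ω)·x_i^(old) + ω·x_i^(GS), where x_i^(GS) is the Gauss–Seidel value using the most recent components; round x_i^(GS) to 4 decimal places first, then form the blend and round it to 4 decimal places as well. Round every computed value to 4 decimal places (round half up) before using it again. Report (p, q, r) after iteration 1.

(1.5000, -1.2750, -0.5513)

Iteration 1:
  p: GS value = (10 - (4)·0.0000 - (2)·0.0000) / (8) = 1.2500;  p ← (1−ω)·0.0000 + ω·1.2500 = 1.5000
  q: GS value = (-7 - (1)·1.5000 - (3)·0.0000) / (8) = -1.0625;  q ← (1−ω)·0.0000 + ω·-1.0625 = -1.2750
  r: GS value = (-12 - (-3)·1.5000 - (3)·-1.2750) / (8) = -0.4594;  r ← (1−ω)·0.0000 + ω·-0.4594 = -0.5513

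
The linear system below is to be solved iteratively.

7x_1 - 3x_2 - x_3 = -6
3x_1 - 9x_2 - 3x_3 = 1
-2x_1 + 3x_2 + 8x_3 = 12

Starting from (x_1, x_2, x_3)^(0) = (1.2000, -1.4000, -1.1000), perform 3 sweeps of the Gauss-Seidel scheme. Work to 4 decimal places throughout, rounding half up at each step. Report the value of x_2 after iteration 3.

Iteration 1:
  x_1 = (-6 - (-3)·-1.4000 - (-1)·-1.1000) / (7) = -1.6143
  x_2 = (1 - (3)·-1.6143 - (-3)·-1.1000) / (-9) = -0.2825
  x_3 = (12 - (-2)·-1.6143 - (3)·-0.2825) / (8) = 1.2024
Iteration 2:
  x_1 = (-6 - (-3)·-0.2825 - (-1)·1.2024) / (7) = -0.8064
  x_2 = (1 - (3)·-0.8064 - (-3)·1.2024) / (-9) = -0.7807
  x_3 = (12 - (-2)·-0.8064 - (3)·-0.7807) / (8) = 1.5912
Iteration 3:
  x_1 = (-6 - (-3)·-0.7807 - (-1)·1.5912) / (7) = -0.9644
  x_2 = (1 - (3)·-0.9644 - (-3)·1.5912) / (-9) = -0.9630
  x_3 = (12 - (-2)·-0.9644 - (3)·-0.9630) / (8) = 1.6200

-0.9630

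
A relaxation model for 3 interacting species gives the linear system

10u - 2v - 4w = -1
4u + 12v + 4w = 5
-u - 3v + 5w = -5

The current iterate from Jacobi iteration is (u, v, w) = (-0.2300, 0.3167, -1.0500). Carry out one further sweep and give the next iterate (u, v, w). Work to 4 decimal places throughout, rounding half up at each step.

One sweep:
  u = (-1 - (-2)·0.3167 - (-4)·-1.0500) / (10) = -0.4567
  v = (5 - (4)·-0.2300 - (4)·-1.0500) / (12) = 0.8433
  w = (-5 - (-1)·-0.2300 - (-3)·0.3167) / (5) = -0.8560

(-0.4567, 0.8433, -0.8560)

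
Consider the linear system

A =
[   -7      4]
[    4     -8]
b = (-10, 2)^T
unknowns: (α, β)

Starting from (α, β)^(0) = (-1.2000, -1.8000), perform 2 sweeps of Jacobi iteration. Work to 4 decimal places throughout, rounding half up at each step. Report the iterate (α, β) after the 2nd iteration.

(0.9429, -0.0500)

Iteration 1:
  α = (-10 - (4)·-1.8000) / (-7) = 0.4000
  β = (2 - (4)·-1.2000) / (-8) = -0.8500
Iteration 2:
  α = (-10 - (4)·-0.8500) / (-7) = 0.9429
  β = (2 - (4)·0.4000) / (-8) = -0.0500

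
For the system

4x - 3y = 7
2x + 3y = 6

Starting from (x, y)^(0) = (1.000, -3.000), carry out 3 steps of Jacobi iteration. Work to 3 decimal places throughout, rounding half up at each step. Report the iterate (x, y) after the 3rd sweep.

Iteration 1:
  x = (7 - (-3)·-3.000) / (4) = -0.500
  y = (6 - (2)·1.000) / (3) = 1.333
Iteration 2:
  x = (7 - (-3)·1.333) / (4) = 2.750
  y = (6 - (2)·-0.500) / (3) = 2.333
Iteration 3:
  x = (7 - (-3)·2.333) / (4) = 3.500
  y = (6 - (2)·2.750) / (3) = 0.167

(3.500, 0.167)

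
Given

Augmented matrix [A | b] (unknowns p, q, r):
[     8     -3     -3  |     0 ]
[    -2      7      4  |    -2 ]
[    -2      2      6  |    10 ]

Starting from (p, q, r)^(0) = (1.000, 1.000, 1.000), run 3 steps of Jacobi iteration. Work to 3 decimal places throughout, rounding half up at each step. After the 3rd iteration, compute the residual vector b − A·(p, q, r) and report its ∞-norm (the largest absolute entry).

0.929

Iteration 1:
  p = (0 - (-3)·1.000 - (-3)·1.000) / (8) = 0.750
  q = (-2 - (-2)·1.000 - (4)·1.000) / (7) = -0.571
  r = (10 - (-2)·1.000 - (2)·1.000) / (6) = 1.667
Iteration 2:
  p = (0 - (-3)·-0.571 - (-3)·1.667) / (8) = 0.411
  q = (-2 - (-2)·0.750 - (4)·1.667) / (7) = -1.024
  r = (10 - (-2)·0.750 - (2)·-0.571) / (6) = 2.107
Iteration 3:
  p = (0 - (-3)·-1.024 - (-3)·2.107) / (8) = 0.406
  q = (-2 - (-2)·0.411 - (4)·2.107) / (7) = -1.372
  r = (10 - (-2)·0.411 - (2)·-1.024) / (6) = 2.145
Residual b − A·x = (-0.929, -0.164, 0.686); ∞-norm = 0.929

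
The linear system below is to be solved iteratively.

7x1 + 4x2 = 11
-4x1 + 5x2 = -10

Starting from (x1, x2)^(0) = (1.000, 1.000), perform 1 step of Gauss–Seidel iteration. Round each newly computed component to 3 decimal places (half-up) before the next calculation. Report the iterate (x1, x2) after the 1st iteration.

Iteration 1:
  x1 = (11 - (4)·1.000) / (7) = 1.000
  x2 = (-10 - (-4)·1.000) / (5) = -1.200

(1.000, -1.200)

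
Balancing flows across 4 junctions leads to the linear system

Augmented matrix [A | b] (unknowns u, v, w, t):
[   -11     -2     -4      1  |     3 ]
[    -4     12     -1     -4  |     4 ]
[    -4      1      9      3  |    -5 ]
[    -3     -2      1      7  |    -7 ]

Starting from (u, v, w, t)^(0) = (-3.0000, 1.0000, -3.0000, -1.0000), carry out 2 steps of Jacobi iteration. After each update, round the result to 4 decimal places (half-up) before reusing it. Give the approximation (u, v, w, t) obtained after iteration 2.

(0.4178, -0.1475, 0.3496, -0.8853)

Iteration 1:
  u = (3 - (-2)·1.0000 - (-4)·-3.0000 - (1)·-1.0000) / (-11) = 0.5455
  v = (4 - (-4)·-3.0000 - (-1)·-3.0000 - (-4)·-1.0000) / (12) = -1.2500
  w = (-5 - (-4)·-3.0000 - (1)·1.0000 - (3)·-1.0000) / (9) = -1.6667
  t = (-7 - (-3)·-3.0000 - (-2)·1.0000 - (1)·-3.0000) / (7) = -1.5714
Iteration 2:
  u = (3 - (-2)·-1.2500 - (-4)·-1.6667 - (1)·-1.5714) / (-11) = 0.4178
  v = (4 - (-4)·0.5455 - (-1)·-1.6667 - (-4)·-1.5714) / (12) = -0.1475
  w = (-5 - (-4)·0.5455 - (1)·-1.2500 - (3)·-1.5714) / (9) = 0.3496
  t = (-7 - (-3)·0.5455 - (-2)·-1.2500 - (1)·-1.6667) / (7) = -0.8853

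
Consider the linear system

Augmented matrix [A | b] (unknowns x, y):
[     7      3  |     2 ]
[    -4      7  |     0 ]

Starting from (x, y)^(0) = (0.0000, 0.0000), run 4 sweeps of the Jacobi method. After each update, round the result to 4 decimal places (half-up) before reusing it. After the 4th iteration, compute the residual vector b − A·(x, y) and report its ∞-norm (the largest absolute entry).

0.1202

Iteration 1:
  x = (2 - (3)·0.0000) / (7) = 0.2857
  y = (0 - (-4)·0.0000) / (7) = 0.0000
Iteration 2:
  x = (2 - (3)·0.0000) / (7) = 0.2857
  y = (0 - (-4)·0.2857) / (7) = 0.1633
Iteration 3:
  x = (2 - (3)·0.1633) / (7) = 0.2157
  y = (0 - (-4)·0.2857) / (7) = 0.1633
Iteration 4:
  x = (2 - (3)·0.1633) / (7) = 0.2157
  y = (0 - (-4)·0.2157) / (7) = 0.1233
Residual b − A·x = (0.1202, -0.0003); ∞-norm = 0.1202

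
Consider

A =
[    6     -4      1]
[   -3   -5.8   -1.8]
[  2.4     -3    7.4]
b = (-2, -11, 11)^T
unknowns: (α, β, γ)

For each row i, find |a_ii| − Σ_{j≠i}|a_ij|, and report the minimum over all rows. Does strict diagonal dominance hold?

row 1: |6| − (4+1) = 1
row 2: |-5.8| − (3+1.8) = 1
row 3: |7.4| − (2.4+3) = 2
minimum over rows = 1 → strictly diagonally dominant (convergence guaranteed)

1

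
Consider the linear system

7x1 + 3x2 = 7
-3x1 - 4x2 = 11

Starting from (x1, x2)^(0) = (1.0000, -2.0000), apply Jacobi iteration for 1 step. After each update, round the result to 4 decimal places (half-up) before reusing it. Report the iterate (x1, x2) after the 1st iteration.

Iteration 1:
  x1 = (7 - (3)·-2.0000) / (7) = 1.8571
  x2 = (11 - (-3)·1.0000) / (-4) = -3.5000

(1.8571, -3.5000)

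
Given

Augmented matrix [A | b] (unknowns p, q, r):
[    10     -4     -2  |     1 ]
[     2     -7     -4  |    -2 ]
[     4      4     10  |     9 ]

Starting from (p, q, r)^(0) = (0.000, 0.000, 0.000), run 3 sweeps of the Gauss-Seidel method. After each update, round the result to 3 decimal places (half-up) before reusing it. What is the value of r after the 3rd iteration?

Iteration 1:
  p = (1 - (-4)·0.000 - (-2)·0.000) / (10) = 0.100
  q = (-2 - (2)·0.100 - (-4)·0.000) / (-7) = 0.314
  r = (9 - (4)·0.100 - (4)·0.314) / (10) = 0.734
Iteration 2:
  p = (1 - (-4)·0.314 - (-2)·0.734) / (10) = 0.372
  q = (-2 - (2)·0.372 - (-4)·0.734) / (-7) = -0.027
  r = (9 - (4)·0.372 - (4)·-0.027) / (10) = 0.762
Iteration 3:
  p = (1 - (-4)·-0.027 - (-2)·0.762) / (10) = 0.242
  q = (-2 - (2)·0.242 - (-4)·0.762) / (-7) = -0.081
  r = (9 - (4)·0.242 - (4)·-0.081) / (10) = 0.836

0.836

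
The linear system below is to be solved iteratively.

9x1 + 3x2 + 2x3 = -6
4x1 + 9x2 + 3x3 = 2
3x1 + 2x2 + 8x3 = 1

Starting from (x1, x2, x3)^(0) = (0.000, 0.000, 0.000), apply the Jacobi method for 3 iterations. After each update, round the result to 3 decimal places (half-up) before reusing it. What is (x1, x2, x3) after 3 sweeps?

Iteration 1:
  x1 = (-6 - (3)·0.000 - (2)·0.000) / (9) = -0.667
  x2 = (2 - (4)·0.000 - (3)·0.000) / (9) = 0.222
  x3 = (1 - (3)·0.000 - (2)·0.000) / (8) = 0.125
Iteration 2:
  x1 = (-6 - (3)·0.222 - (2)·0.125) / (9) = -0.768
  x2 = (2 - (4)·-0.667 - (3)·0.125) / (9) = 0.477
  x3 = (1 - (3)·-0.667 - (2)·0.222) / (8) = 0.320
Iteration 3:
  x1 = (-6 - (3)·0.477 - (2)·0.320) / (9) = -0.897
  x2 = (2 - (4)·-0.768 - (3)·0.320) / (9) = 0.457
  x3 = (1 - (3)·-0.768 - (2)·0.477) / (8) = 0.294

(-0.897, 0.457, 0.294)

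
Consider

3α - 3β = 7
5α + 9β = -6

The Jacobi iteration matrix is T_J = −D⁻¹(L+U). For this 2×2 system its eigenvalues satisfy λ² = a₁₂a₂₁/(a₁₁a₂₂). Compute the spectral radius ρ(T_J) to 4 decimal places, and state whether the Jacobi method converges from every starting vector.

a₁₂a₂₁/(a₁₁a₂₂) = (-3)·(5) / ((3)·(9)) = -0.555556
ρ = √|-0.555556| = √0.555556 = 0.7454
ρ < 1, so Jacobi converges

0.7454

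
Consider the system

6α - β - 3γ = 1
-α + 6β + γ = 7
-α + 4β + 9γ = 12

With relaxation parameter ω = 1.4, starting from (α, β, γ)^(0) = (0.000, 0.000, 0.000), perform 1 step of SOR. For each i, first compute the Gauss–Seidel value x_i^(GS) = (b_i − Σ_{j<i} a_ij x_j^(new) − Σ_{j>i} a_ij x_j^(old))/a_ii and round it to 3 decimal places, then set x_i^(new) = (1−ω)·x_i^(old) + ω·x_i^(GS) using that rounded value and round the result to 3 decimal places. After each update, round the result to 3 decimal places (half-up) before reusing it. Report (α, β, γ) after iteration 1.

(0.234, 1.688, 0.853)

Iteration 1:
  α: GS value = (1 - (-1)·0.000 - (-3)·0.000) / (6) = 0.167;  α ← (1−ω)·0.000 + ω·0.167 = 0.234
  β: GS value = (7 - (-1)·0.234 - (1)·0.000) / (6) = 1.206;  β ← (1−ω)·0.000 + ω·1.206 = 1.688
  γ: GS value = (12 - (-1)·0.234 - (4)·1.688) / (9) = 0.609;  γ ← (1−ω)·0.000 + ω·0.609 = 0.853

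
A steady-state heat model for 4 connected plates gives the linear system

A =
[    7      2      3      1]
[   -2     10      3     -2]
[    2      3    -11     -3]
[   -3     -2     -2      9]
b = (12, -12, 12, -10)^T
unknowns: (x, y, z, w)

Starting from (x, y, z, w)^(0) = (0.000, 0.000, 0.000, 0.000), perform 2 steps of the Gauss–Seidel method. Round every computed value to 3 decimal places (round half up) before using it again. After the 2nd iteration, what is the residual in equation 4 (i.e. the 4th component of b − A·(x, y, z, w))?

Iteration 1:
  x = (12 - (2)·0.000 - (3)·0.000 - (1)·0.000) / (7) = 1.714
  y = (-12 - (-2)·1.714 - (3)·0.000 - (-2)·0.000) / (10) = -0.857
  z = (12 - (2)·1.714 - (3)·-0.857 - (-3)·0.000) / (-11) = -1.013
  w = (-10 - (-3)·1.714 - (-2)·-0.857 - (-2)·-1.013) / (9) = -0.955
Iteration 2:
  x = (12 - (2)·-0.857 - (3)·-1.013 - (1)·-0.955) / (7) = 2.530
  y = (-12 - (-2)·2.530 - (3)·-1.013 - (-2)·-0.955) / (10) = -0.581
  z = (12 - (2)·2.530 - (3)·-0.581 - (-3)·-0.955) / (-11) = -0.529
  w = (-10 - (-3)·2.530 - (-2)·-0.581 - (-2)·-0.529) / (9) = -0.514
Residual b − A·x = (-2.447, -0.571, 1.322, -0.004)

-0.004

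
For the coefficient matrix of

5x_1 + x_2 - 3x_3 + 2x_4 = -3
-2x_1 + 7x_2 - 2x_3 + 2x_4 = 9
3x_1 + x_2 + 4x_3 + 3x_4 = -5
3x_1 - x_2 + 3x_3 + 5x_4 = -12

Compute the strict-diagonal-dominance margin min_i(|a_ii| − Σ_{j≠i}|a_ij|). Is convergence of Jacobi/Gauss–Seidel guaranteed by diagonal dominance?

-3

row 1: |5| − (1+3+2) = -1
row 2: |7| − (2+2+2) = 1
row 3: |4| − (3+1+3) = -3
row 4: |5| − (3+1+3) = -2
minimum over rows = -3 → not strictly diagonally dominant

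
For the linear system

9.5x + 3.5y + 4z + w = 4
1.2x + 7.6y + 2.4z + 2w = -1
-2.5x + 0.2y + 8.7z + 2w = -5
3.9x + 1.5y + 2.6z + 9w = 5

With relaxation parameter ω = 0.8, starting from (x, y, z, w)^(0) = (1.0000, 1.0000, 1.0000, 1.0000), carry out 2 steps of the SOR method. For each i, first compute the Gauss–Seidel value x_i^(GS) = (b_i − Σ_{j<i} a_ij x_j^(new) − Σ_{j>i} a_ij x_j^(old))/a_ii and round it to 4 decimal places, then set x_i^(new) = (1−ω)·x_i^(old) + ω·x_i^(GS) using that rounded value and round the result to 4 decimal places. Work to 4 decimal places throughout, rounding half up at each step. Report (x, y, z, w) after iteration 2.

(0.4915, -0.2973, -0.5958, 0.6240)

Iteration 1:
  x: GS value = (4 - (3.5)·1.0000 - (4)·1.0000 - (1)·1.0000) / (9.5) = -0.4737;  x ← (1−ω)·1.0000 + ω·-0.4737 = -0.1790
  y: GS value = (-1 - (1.2)·-0.1790 - (2.4)·1.0000 - (2)·1.0000) / (7.6) = -0.6823;  y ← (1−ω)·1.0000 + ω·-0.6823 = -0.3458
  z: GS value = (-5 - (-2.5)·-0.1790 - (0.2)·-0.3458 - (2)·1.0000) / (8.7) = -0.8481;  z ← (1−ω)·1.0000 + ω·-0.8481 = -0.4785
  w: GS value = (5 - (3.9)·-0.1790 - (1.5)·-0.3458 - (2.6)·-0.4785) / (9) = 0.8290;  w ← (1−ω)·1.0000 + ω·0.8290 = 0.8632
Iteration 2:
  x: GS value = (4 - (3.5)·-0.3458 - (4)·-0.4785 - (1)·0.8632) / (9.5) = 0.6591;  x ← (1−ω)·-0.1790 + ω·0.6591 = 0.4915
  y: GS value = (-1 - (1.2)·0.4915 - (2.4)·-0.4785 - (2)·0.8632) / (7.6) = -0.2852;  y ← (1−ω)·-0.3458 + ω·-0.2852 = -0.2973
  z: GS value = (-5 - (-2.5)·0.4915 - (0.2)·-0.2973 - (2)·0.8632) / (8.7) = -0.6251;  z ← (1−ω)·-0.4785 + ω·-0.6251 = -0.5958
  w: GS value = (5 - (3.9)·0.4915 - (1.5)·-0.2973 - (2.6)·-0.5958) / (9) = 0.5642;  w ← (1−ω)·0.8632 + ω·0.5642 = 0.6240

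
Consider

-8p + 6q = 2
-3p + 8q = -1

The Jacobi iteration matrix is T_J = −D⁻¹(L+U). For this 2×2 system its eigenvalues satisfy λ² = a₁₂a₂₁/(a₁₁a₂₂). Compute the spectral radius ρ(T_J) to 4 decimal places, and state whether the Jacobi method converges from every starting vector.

a₁₂a₂₁/(a₁₁a₂₂) = (6)·(-3) / ((-8)·(8)) = 0.281250
ρ = √|0.281250| = √0.281250 = 0.5303
ρ < 1, so Jacobi converges

0.5303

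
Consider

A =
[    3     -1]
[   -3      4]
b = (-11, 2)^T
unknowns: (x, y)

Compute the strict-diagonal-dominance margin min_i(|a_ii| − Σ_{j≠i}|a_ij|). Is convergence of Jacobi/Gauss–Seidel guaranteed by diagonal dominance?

1

row 1: |3| − (1) = 2
row 2: |4| − (3) = 1
minimum over rows = 1 → strictly diagonally dominant (convergence guaranteed)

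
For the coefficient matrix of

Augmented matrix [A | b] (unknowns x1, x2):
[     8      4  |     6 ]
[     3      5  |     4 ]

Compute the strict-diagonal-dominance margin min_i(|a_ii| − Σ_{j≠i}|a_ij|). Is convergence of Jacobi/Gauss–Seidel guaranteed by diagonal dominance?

row 1: |8| − (4) = 4
row 2: |5| − (3) = 2
minimum over rows = 2 → strictly diagonally dominant (convergence guaranteed)

2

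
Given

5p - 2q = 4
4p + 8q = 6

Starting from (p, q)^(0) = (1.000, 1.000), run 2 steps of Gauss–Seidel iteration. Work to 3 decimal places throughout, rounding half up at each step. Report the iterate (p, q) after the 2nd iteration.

Iteration 1:
  p = (4 - (-2)·1.000) / (5) = 1.200
  q = (6 - (4)·1.200) / (8) = 0.150
Iteration 2:
  p = (4 - (-2)·0.150) / (5) = 0.860
  q = (6 - (4)·0.860) / (8) = 0.320

(0.860, 0.320)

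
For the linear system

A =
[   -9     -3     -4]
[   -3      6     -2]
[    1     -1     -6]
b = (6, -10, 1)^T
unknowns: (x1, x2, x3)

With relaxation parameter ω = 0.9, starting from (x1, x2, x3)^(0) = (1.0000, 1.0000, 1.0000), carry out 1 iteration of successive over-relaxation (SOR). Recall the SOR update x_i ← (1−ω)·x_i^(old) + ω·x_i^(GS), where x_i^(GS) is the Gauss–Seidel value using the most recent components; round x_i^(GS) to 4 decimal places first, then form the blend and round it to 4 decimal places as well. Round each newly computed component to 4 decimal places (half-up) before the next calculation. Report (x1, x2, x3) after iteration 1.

Iteration 1:
  x1: GS value = (6 - (-3)·1.0000 - (-4)·1.0000) / (-9) = -1.4444;  x1 ← (1−ω)·1.0000 + ω·-1.4444 = -1.2000
  x2: GS value = (-10 - (-3)·-1.2000 - (-2)·1.0000) / (6) = -1.9333;  x2 ← (1−ω)·1.0000 + ω·-1.9333 = -1.6400
  x3: GS value = (1 - (1)·-1.2000 - (-1)·-1.6400) / (-6) = -0.0933;  x3 ← (1−ω)·1.0000 + ω·-0.0933 = 0.0160

(-1.2000, -1.6400, 0.0160)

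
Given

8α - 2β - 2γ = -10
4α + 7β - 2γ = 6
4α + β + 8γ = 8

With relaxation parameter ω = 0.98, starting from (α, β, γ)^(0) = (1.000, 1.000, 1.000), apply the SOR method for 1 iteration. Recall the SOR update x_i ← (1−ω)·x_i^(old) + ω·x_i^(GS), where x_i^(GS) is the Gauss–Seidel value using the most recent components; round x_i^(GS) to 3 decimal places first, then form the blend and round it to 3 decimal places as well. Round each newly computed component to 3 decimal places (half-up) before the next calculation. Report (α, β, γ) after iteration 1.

(-0.715, 1.540, 1.162)

Iteration 1:
  α: GS value = (-10 - (-2)·1.000 - (-2)·1.000) / (8) = -0.750;  α ← (1−ω)·1.000 + ω·-0.750 = -0.715
  β: GS value = (6 - (4)·-0.715 - (-2)·1.000) / (7) = 1.551;  β ← (1−ω)·1.000 + ω·1.551 = 1.540
  γ: GS value = (8 - (4)·-0.715 - (1)·1.540) / (8) = 1.165;  γ ← (1−ω)·1.000 + ω·1.165 = 1.162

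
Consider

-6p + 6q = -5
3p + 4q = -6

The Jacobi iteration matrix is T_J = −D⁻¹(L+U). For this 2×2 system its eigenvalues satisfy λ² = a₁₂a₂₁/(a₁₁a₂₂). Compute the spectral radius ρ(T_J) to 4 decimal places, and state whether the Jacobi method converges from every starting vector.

0.8660

a₁₂a₂₁/(a₁₁a₂₂) = (6)·(3) / ((-6)·(4)) = -0.750000
ρ = √|-0.750000| = √0.750000 = 0.8660
ρ < 1, so Jacobi converges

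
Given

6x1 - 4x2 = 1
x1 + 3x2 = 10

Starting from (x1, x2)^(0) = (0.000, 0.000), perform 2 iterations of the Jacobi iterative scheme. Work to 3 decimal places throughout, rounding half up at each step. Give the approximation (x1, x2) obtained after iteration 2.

Iteration 1:
  x1 = (1 - (-4)·0.000) / (6) = 0.167
  x2 = (10 - (1)·0.000) / (3) = 3.333
Iteration 2:
  x1 = (1 - (-4)·3.333) / (6) = 2.389
  x2 = (10 - (1)·0.167) / (3) = 3.278

(2.389, 3.278)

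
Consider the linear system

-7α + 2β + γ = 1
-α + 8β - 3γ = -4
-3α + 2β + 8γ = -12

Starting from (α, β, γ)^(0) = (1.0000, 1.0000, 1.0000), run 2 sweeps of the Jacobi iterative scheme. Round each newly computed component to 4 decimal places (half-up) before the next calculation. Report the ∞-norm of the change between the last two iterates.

0.9799

Iteration 1:
  α = (1 - (2)·1.0000 - (1)·1.0000) / (-7) = 0.2857
  β = (-4 - (-1)·1.0000 - (-3)·1.0000) / (8) = 0.0000
  γ = (-12 - (-3)·1.0000 - (2)·1.0000) / (8) = -1.3750
Iteration 2:
  α = (1 - (2)·0.0000 - (1)·-1.3750) / (-7) = -0.3393
  β = (-4 - (-1)·0.2857 - (-3)·-1.3750) / (8) = -0.9799
  γ = (-12 - (-3)·0.2857 - (2)·0.0000) / (8) = -1.3929
Change: (-0.6250, -0.9799, -0.0179) → max |·| = 0.9799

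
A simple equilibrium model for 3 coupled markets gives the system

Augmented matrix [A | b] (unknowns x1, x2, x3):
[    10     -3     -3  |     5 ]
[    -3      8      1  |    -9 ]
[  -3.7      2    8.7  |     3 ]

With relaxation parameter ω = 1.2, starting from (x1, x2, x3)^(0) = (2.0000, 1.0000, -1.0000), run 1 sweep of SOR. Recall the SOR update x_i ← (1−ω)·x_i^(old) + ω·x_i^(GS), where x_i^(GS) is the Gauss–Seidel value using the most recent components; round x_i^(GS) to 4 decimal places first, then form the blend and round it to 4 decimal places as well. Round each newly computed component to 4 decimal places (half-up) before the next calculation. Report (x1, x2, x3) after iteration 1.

Iteration 1:
  x1: GS value = (5 - (-3)·1.0000 - (-3)·-1.0000) / (10) = 0.5000;  x1 ← (1−ω)·2.0000 + ω·0.5000 = 0.2000
  x2: GS value = (-9 - (-3)·0.2000 - (1)·-1.0000) / (8) = -0.9250;  x2 ← (1−ω)·1.0000 + ω·-0.9250 = -1.3100
  x3: GS value = (3 - (-3.7)·0.2000 - (2)·-1.3100) / (8.7) = 0.7310;  x3 ← (1−ω)·-1.0000 + ω·0.7310 = 1.0772

(0.2000, -1.3100, 1.0772)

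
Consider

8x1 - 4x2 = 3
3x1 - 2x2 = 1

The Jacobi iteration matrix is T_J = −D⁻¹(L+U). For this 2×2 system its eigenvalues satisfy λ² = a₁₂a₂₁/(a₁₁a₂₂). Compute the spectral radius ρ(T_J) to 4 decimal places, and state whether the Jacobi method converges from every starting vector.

0.8660

a₁₂a₂₁/(a₁₁a₂₂) = (-4)·(3) / ((8)·(-2)) = 0.750000
ρ = √|0.750000| = √0.750000 = 0.8660
ρ < 1, so Jacobi converges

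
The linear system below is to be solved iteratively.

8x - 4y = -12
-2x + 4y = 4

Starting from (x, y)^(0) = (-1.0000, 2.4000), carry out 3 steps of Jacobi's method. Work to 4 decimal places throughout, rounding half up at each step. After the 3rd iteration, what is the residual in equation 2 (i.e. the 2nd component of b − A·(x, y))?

0.3500

Iteration 1:
  x = (-12 - (-4)·2.4000) / (8) = -0.3000
  y = (4 - (-2)·-1.0000) / (4) = 0.5000
Iteration 2:
  x = (-12 - (-4)·0.5000) / (8) = -1.2500
  y = (4 - (-2)·-0.3000) / (4) = 0.8500
Iteration 3:
  x = (-12 - (-4)·0.8500) / (8) = -1.0750
  y = (4 - (-2)·-1.2500) / (4) = 0.3750
Residual b − A·x = (-1.9000, 0.3500)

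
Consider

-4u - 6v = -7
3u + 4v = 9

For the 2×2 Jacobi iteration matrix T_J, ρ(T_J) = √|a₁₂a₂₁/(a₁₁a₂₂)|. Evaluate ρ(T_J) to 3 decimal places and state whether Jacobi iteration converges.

a₁₂a₂₁/(a₁₁a₂₂) = (-6)·(3) / ((-4)·(4)) = 1.125000
ρ = √|1.125000| = √1.125000 = 1.061
ρ > 1, so Jacobi diverges

1.061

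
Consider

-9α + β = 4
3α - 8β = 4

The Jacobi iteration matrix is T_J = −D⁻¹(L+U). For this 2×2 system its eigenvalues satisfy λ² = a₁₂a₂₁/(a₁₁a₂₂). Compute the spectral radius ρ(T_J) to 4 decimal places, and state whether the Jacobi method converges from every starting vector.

0.2041

a₁₂a₂₁/(a₁₁a₂₂) = (1)·(3) / ((-9)·(-8)) = 0.041667
ρ = √|0.041667| = √0.041667 = 0.2041
ρ < 1, so Jacobi converges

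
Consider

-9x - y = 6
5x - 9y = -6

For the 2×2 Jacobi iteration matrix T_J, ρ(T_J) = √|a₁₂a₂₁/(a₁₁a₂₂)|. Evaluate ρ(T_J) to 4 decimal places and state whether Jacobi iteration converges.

a₁₂a₂₁/(a₁₁a₂₂) = (-1)·(5) / ((-9)·(-9)) = -0.061728
ρ = √|-0.061728| = √0.061728 = 0.2485
ρ < 1, so Jacobi converges

0.2485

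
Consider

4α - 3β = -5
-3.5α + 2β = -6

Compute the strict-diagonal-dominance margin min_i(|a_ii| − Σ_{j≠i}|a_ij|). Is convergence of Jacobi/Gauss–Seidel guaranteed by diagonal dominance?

-1.5

row 1: |4| − (3) = 1
row 2: |2| − (3.5) = -1.5
minimum over rows = -1.5 → not strictly diagonally dominant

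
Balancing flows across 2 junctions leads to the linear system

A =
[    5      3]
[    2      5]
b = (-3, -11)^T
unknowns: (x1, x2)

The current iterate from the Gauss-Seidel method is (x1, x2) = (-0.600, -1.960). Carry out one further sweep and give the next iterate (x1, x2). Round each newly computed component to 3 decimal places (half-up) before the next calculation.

(0.576, -2.430)

One sweep:
  x1 = (-3 - (3)·-1.960) / (5) = 0.576
  x2 = (-11 - (2)·0.576) / (5) = -2.430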